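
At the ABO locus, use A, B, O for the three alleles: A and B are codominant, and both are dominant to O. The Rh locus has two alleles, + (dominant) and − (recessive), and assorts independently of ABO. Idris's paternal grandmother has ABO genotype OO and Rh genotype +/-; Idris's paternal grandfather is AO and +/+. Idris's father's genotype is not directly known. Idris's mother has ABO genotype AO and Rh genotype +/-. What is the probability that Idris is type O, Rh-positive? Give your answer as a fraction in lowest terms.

21/64

Idris's father's ABO genotype from OO × AO: 1/2 AO, 1/2 OO.
Crossing each possibility with the mother AO and summing P(type O): 1/2·1/4 + 1/2·1/2 = 3/8.
Similarly for Rh via the father's Rh distribution: P(Rh+) = 7/8.
Independent loci: 3/8 × 7/8 = 21/64.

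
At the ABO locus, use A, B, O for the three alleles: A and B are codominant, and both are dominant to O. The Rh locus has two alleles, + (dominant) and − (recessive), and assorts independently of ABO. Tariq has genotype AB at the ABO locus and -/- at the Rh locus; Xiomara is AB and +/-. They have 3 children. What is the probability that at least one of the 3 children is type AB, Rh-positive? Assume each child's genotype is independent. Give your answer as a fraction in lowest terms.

ABO cross AB × AB → 1/4 A, 1/4 B, 1/2 AB.
Rh cross -/- × +/- → 1/2 Rh+, 1/2 Rh-; so P(type AB, Rh-positive) = 1/2 × 1/2 = 1/4 per child.
P(none) = (3/4)^3 = 27/64; P(at least one) = 1 − 27/64 = 37/64.

37/64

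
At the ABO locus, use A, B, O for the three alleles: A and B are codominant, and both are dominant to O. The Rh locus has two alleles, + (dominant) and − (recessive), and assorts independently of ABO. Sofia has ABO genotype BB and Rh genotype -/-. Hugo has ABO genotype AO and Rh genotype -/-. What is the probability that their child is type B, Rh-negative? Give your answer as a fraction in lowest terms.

ABO cross BB × AO → offspring phenotypes: 1/2 B, 1/2 AB.
Rh cross -/- × -/- → 1 Rh-.
Independent loci: P(type B, Rh-negative) = 1/2 × 1 = 1/2.

1/2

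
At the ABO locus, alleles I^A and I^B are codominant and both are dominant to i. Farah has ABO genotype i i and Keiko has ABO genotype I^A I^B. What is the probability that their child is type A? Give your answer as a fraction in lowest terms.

ABO cross i i × I^A I^B → offspring phenotypes: 1/2 A, 1/2 B.
So P(type A) = 1/2.

1/2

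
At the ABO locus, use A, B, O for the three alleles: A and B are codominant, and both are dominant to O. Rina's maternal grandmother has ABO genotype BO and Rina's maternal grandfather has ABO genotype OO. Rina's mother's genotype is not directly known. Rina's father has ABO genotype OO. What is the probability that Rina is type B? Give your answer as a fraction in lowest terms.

1/4

Rina's mother's ABO genotype from BO × OO: 1/2 BO, 1/2 OO.
Crossing each possibility with the father OO and summing P(type B): 1/2·1/2 + 1/2·0 = 1/4.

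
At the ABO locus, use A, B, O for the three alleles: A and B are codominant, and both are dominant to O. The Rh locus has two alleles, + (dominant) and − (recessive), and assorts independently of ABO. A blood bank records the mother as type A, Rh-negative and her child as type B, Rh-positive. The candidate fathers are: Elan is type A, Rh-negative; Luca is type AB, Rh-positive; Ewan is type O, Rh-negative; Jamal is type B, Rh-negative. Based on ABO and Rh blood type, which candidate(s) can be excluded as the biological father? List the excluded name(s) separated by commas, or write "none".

A candidate is excluded only if no genotype consistent with his phenotype could produce a type B, Rh-positive child with a type A, Rh-negative mother.
Elan (type A, Rh-): no genotype consistent with that phenotype can produce a type-B Rh+ child with a type-A mother.
Ewan (type O, Rh-): no genotype consistent with that phenotype can produce a type-B Rh+ child with a type-A mother.
Jamal (type B, Rh-): no genotype consistent with that phenotype can produce a type-B Rh+ child with a type-A mother.

Elan, Ewan, Jamal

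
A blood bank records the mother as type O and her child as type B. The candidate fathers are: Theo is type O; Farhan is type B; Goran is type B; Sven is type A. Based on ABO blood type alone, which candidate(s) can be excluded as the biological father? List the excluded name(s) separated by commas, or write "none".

Theo, Sven

A candidate is excluded only if no genotype consistent with his phenotype could produce a type B child with a type O mother.
Theo (type O): no genotype consistent with that phenotype can produce a type-B child with a type-O mother.
Sven (type A): no genotype consistent with that phenotype can produce a type-B child with a type-O mother.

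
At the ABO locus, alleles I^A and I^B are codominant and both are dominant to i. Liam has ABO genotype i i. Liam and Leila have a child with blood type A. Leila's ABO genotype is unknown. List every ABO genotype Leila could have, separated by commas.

I^A I^A, I^A I^B, I^A i

For each candidate genotype of Leila, check whether crossing it with i i can produce every observed child phenotype.
  I^A I^A → possible child types {A} ✓
  I^A I^B → possible child types {A, B} ✓
  I^A i → possible child types {O, A} ✓
  I^B I^B → possible child types {B} ✗
  I^B i → possible child types {O, B} ✗
  i i → possible child types {O} ✗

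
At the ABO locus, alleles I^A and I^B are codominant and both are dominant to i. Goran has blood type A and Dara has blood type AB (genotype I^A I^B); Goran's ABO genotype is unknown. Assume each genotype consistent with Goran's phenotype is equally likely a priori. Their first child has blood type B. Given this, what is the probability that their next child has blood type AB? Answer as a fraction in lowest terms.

1/4

Possible genotypes: Goran ∈ {I^A I^A, I^A i}; Dara ∈ {I^A I^B}.
Weight each parental genotype pair by prior × P(type-B child):
  I^A i × I^A I^B: posterior weight 1; P(next child type AB) = 1/4.
Weighted sum = 1/4.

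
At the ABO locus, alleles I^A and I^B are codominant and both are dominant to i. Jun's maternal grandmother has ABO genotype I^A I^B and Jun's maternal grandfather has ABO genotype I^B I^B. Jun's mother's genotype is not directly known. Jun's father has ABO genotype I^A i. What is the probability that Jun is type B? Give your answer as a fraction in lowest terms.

3/8

Jun's mother's ABO genotype from I^A I^B × I^B I^B: 1/2 I^A I^B, 1/2 I^B I^B.
Crossing each possibility with the father I^A i and summing P(type B): 1/2·1/4 + 1/2·1/2 = 3/8.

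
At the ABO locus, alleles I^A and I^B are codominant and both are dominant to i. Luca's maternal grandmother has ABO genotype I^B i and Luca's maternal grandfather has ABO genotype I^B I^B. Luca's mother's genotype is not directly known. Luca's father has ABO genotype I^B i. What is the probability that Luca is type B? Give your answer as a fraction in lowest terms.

7/8

Luca's mother's ABO genotype from I^B i × I^B I^B: 1/2 I^B I^B, 1/2 I^B i.
Crossing each possibility with the father I^B i and summing P(type B): 1/2·1 + 1/2·3/4 = 7/8.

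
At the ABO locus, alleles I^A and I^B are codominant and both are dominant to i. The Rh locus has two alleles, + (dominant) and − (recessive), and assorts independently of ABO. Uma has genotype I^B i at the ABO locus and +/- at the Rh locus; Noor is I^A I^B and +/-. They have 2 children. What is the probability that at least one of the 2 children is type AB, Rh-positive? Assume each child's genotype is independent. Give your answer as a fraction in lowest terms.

ABO cross I^B i × I^A I^B → 1/4 A, 1/2 B, 1/4 AB.
Rh cross +/- × +/- → 3/4 Rh+, 1/4 Rh-; so P(type AB, Rh-positive) = 1/4 × 3/4 = 3/16 per child.
P(none) = (13/16)^2 = 169/256; P(at least one) = 1 − 169/256 = 87/256.

87/256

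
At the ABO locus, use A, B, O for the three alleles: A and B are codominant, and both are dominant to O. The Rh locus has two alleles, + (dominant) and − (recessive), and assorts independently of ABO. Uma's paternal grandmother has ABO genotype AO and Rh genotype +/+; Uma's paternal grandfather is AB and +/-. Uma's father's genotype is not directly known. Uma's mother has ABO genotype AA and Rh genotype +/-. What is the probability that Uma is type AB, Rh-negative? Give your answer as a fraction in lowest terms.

Uma's father's ABO genotype from AO × AB: 1/4 AA, 1/4 AB, 1/4 AO, 1/4 BO.
Crossing each possibility with the mother AA and summing P(type AB): 1/4·0 + 1/4·1/2 + 1/4·0 + 1/4·1/2 = 1/4.
Similarly for Rh via the father's Rh distribution: P(Rh-) = 1/8.
Independent loci: 1/4 × 1/8 = 1/32.

1/32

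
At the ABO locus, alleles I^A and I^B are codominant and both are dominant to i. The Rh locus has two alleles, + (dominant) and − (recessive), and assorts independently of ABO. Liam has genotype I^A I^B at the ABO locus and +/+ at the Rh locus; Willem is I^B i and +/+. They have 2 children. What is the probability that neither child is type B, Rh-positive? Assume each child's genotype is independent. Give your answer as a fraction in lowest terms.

1/4

ABO cross I^A I^B × I^B i → 1/4 A, 1/2 B, 1/4 AB.
Rh cross +/+ × +/+ → 1 Rh+; so P(type B, Rh-positive) = 1/2 × 1 = 1/2 per child.
P(not type B, Rh-positive) = 1/2 for one child; (1/2)^2 = 1/4.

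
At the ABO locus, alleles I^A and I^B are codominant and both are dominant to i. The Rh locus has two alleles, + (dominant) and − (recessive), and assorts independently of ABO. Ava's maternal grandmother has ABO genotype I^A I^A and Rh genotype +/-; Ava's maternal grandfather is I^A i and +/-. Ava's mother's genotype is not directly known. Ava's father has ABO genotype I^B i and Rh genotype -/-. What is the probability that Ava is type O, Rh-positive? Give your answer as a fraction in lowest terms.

1/16

Ava's mother's ABO genotype from I^A I^A × I^A i: 1/2 I^A I^A, 1/2 I^A i.
Crossing each possibility with the father I^B i and summing P(type O): 1/2·0 + 1/2·1/4 = 1/8.
Similarly for Rh via the mother's Rh distribution: P(Rh+) = 1/2.
Independent loci: 1/8 × 1/2 = 1/16.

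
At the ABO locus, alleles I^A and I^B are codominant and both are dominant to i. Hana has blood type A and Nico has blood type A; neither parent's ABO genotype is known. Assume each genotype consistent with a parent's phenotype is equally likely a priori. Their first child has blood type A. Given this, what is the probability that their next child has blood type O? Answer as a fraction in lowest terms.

1/20

Possible genotypes: Hana ∈ {I^A I^A, I^A i}; Nico ∈ {I^A I^A, I^A i}.
Weight each parental genotype pair by prior × P(type-A child):
  I^A I^A × I^A I^A: posterior weight 4/15; P(next child type O) = 0.
  I^A I^A × I^A i: posterior weight 4/15; P(next child type O) = 0.
  I^A i × I^A I^A: posterior weight 4/15; P(next child type O) = 0.
  I^A i × I^A i: posterior weight 1/5; P(next child type O) = 1/4.
Weighted sum = 1/20.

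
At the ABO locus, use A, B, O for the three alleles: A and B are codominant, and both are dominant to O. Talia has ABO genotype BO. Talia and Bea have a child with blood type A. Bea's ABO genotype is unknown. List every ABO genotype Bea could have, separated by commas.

For each candidate genotype of Bea, check whether crossing it with BO can produce every observed child phenotype.
  AA → possible child types {A, AB} ✓
  AB → possible child types {A, B, AB} ✓
  AO → possible child types {O, A, B, AB} ✓
  BB → possible child types {B} ✗
  BO → possible child types {O, B} ✗
  OO → possible child types {O, B} ✗

AA, AB, AO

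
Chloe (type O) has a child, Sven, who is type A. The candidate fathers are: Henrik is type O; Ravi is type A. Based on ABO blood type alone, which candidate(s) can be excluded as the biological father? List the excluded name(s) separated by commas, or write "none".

A candidate is excluded only if no genotype consistent with his phenotype could produce a type A child with a type O mother.
Henrik (type O): no genotype consistent with that phenotype can produce a type-A child with a type-O mother.

Henrik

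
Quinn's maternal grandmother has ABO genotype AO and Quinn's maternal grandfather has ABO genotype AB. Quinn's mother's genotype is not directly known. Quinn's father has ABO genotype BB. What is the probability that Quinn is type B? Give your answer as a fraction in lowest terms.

Quinn's mother's ABO genotype from AO × AB: 1/4 AA, 1/4 AB, 1/4 AO, 1/4 BO.
Crossing each possibility with the father BB and summing P(type B): 1/4·0 + 1/4·1/2 + 1/4·1/2 + 1/4·1 = 1/2.

1/2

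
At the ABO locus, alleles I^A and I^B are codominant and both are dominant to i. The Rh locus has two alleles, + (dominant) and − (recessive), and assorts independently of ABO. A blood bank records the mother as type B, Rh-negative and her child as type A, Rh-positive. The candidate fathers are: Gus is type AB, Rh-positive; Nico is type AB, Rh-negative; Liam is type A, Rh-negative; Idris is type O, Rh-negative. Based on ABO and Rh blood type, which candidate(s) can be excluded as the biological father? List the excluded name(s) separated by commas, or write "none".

Nico, Liam, Idris

A candidate is excluded only if no genotype consistent with his phenotype could produce a type A, Rh-positive child with a type B, Rh-negative mother.
Nico (type AB, Rh-): no genotype consistent with that phenotype can produce a type-A Rh+ child with a type-B mother.
Liam (type A, Rh-): no genotype consistent with that phenotype can produce a type-A Rh+ child with a type-B mother.
Idris (type O, Rh-): no genotype consistent with that phenotype can produce a type-A Rh+ child with a type-B mother.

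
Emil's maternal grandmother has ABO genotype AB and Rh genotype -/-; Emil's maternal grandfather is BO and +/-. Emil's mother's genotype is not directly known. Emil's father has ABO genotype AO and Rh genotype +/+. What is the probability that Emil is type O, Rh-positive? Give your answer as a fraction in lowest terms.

Emil's mother's ABO genotype from AB × BO: 1/4 AB, 1/4 AO, 1/4 BB, 1/4 BO.
Crossing each possibility with the father AO and summing P(type O): 1/4·0 + 1/4·1/4 + 1/4·0 + 1/4·1/4 = 1/8.
Similarly for Rh via the mother's Rh distribution: P(Rh+) = 1.
Independent loci: 1/8 × 1 = 1/8.

1/8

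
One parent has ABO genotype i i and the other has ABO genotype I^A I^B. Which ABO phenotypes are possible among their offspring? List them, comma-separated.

A, B

Gametes from i i × I^A I^B give offspring ABO genotypes I^A i, I^B i, i.e. phenotypes A, B.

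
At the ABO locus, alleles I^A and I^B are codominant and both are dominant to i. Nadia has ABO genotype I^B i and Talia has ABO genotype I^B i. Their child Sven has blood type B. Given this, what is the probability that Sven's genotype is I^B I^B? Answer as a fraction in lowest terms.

Cross I^B i × I^B i → 1/4 I^B I^B, 1/2 I^B i, 1/4 i i.
Type-B genotypes among offspring: I^B I^B (1/4), I^B i (1/2); total 3/4.
P(I^B I^B | type B) = (1/4) / (3/4) = 1/3.

1/3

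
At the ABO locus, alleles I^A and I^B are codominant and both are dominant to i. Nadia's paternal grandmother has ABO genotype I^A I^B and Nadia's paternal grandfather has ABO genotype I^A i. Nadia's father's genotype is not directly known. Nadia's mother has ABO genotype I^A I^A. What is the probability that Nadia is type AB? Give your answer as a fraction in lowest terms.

1/4

Nadia's father's ABO genotype from I^A I^B × I^A i: 1/4 I^A I^A, 1/4 I^A I^B, 1/4 I^A i, 1/4 I^B i.
Crossing each possibility with the mother I^A I^A and summing P(type AB): 1/4·0 + 1/4·1/2 + 1/4·0 + 1/4·1/2 = 1/4.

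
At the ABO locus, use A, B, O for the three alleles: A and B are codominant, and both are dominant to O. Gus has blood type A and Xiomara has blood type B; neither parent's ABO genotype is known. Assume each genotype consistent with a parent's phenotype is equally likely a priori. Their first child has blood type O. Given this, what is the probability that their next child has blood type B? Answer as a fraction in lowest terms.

Possible genotypes: Gus ∈ {AA, AO}; Xiomara ∈ {BB, BO}.
Weight each parental genotype pair by prior × P(type-O child):
  AO × BO: posterior weight 1; P(next child type B) = 1/4.
Weighted sum = 1/4.

1/4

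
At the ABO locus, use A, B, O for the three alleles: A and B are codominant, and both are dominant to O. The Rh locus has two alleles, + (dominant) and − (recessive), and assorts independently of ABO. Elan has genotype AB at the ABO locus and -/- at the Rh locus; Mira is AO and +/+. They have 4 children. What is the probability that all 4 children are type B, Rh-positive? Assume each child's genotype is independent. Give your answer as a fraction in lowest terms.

1/256

ABO cross AB × AO → 1/2 A, 1/4 B, 1/4 AB.
Rh cross -/- × +/+ → 1 Rh+; so P(type B, Rh-positive) = 1/4 × 1 = 1/4 per child.
All 4 independent: (1/4)^4 = 1/256.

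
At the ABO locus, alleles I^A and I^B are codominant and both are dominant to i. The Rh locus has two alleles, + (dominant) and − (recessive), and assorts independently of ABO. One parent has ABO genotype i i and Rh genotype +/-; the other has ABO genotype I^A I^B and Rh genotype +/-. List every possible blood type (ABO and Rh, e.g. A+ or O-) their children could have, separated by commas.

A+, A-, B+, B-

Gametes from i i × I^A I^B give offspring ABO genotypes I^A i, I^B i, i.e. phenotypes A, B.
Rh cross +/- × +/- → phenotypes Rh+, Rh-.
Combining independently: A+, A-, B+, B-.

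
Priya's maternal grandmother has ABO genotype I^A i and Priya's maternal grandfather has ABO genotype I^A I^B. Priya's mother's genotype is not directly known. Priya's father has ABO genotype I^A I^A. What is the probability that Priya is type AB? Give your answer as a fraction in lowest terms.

1/4

Priya's mother's ABO genotype from I^A i × I^A I^B: 1/4 I^A I^A, 1/4 I^A I^B, 1/4 I^A i, 1/4 I^B i.
Crossing each possibility with the father I^A I^A and summing P(type AB): 1/4·0 + 1/4·1/2 + 1/4·0 + 1/4·1/2 = 1/4.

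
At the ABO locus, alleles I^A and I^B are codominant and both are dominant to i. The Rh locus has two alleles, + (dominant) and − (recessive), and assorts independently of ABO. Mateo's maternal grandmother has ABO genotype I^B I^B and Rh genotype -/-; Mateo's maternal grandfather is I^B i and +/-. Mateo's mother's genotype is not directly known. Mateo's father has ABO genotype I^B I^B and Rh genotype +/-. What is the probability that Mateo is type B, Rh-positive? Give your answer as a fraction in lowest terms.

Mateo's mother's ABO genotype from I^B I^B × I^B i: 1/2 I^B I^B, 1/2 I^B i.
Crossing each possibility with the father I^B I^B and summing P(type B): 1/2·1 + 1/2·1 = 1.
Similarly for Rh via the mother's Rh distribution: P(Rh+) = 5/8.
Independent loci: 1 × 5/8 = 5/8.

5/8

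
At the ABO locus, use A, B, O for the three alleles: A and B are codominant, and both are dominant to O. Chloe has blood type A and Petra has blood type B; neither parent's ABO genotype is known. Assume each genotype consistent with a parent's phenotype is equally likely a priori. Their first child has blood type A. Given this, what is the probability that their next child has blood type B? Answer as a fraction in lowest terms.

Possible genotypes: Chloe ∈ {AA, AO}; Petra ∈ {BB, BO}.
Weight each parental genotype pair by prior × P(type-A child):
  AA × BO: posterior weight 2/3; P(next child type B) = 0.
  AO × BO: posterior weight 1/3; P(next child type B) = 1/4.
Weighted sum = 1/12.

1/12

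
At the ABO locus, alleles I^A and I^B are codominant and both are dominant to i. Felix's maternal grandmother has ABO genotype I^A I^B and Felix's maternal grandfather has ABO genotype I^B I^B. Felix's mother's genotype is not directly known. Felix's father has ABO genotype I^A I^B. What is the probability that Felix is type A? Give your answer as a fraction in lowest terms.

1/8

Felix's mother's ABO genotype from I^A I^B × I^B I^B: 1/2 I^A I^B, 1/2 I^B I^B.
Crossing each possibility with the father I^A I^B and summing P(type A): 1/2·1/4 + 1/2·0 = 1/8.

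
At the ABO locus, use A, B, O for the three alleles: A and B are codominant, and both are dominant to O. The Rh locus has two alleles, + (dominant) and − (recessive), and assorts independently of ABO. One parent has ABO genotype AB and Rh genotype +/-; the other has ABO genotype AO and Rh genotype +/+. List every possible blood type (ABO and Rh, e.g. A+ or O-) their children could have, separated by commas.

A+, B+, AB+

Gametes from AB × AO give offspring ABO genotypes AA, AB, AO, BO, i.e. phenotypes A, B, AB.
Rh cross +/- × +/+ → phenotypes Rh+.
Combining independently: A+, B+, AB+.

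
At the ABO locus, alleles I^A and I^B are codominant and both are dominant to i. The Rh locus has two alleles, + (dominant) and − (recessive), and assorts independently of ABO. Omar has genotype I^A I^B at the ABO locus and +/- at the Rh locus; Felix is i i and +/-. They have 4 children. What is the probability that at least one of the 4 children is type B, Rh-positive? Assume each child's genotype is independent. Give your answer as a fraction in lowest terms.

ABO cross I^A I^B × i i → 1/2 A, 1/2 B.
Rh cross +/- × +/- → 3/4 Rh+, 1/4 Rh-; so P(type B, Rh-positive) = 1/2 × 3/4 = 3/8 per child.
P(none) = (5/8)^4 = 625/4096; P(at least one) = 1 − 625/4096 = 3471/4096.

3471/4096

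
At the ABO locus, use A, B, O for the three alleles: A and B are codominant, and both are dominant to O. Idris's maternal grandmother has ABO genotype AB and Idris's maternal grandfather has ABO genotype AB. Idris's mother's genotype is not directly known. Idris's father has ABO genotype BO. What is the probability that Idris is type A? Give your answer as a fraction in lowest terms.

1/4

Idris's mother's ABO genotype from AB × AB: 1/4 AA, 1/2 AB, 1/4 BB.
Crossing each possibility with the father BO and summing P(type A): 1/4·1/2 + 1/2·1/4 + 1/4·0 = 1/4.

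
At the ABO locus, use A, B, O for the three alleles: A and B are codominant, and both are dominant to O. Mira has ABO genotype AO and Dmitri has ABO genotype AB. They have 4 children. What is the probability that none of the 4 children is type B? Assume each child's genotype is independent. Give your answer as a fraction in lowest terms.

81/256

ABO cross AO × AB → 1/2 A, 1/4 B, 1/4 AB.
So P(type B) = 1/4 per child.
P(not type B) = 3/4 for one child; (3/4)^4 = 81/256.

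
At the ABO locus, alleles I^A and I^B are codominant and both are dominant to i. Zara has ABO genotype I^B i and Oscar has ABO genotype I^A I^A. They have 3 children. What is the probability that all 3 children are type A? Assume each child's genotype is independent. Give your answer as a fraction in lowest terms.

ABO cross I^B i × I^A I^A → 1/2 A, 1/2 AB.
So P(type A) = 1/2 per child.
All 3 independent: (1/2)^3 = 1/8.

1/8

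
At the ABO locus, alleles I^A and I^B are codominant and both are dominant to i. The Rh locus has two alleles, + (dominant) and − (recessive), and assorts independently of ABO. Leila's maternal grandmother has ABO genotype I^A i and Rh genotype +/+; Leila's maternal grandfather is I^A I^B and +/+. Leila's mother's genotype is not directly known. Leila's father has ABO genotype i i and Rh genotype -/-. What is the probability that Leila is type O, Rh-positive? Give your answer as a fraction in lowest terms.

1/4

Leila's mother's ABO genotype from I^A i × I^A I^B: 1/4 I^A I^A, 1/4 I^A I^B, 1/4 I^A i, 1/4 I^B i.
Crossing each possibility with the father i i and summing P(type O): 1/4·0 + 1/4·0 + 1/4·1/2 + 1/4·1/2 = 1/4.
Similarly for Rh via the mother's Rh distribution: P(Rh+) = 1.
Independent loci: 1/4 × 1 = 1/4.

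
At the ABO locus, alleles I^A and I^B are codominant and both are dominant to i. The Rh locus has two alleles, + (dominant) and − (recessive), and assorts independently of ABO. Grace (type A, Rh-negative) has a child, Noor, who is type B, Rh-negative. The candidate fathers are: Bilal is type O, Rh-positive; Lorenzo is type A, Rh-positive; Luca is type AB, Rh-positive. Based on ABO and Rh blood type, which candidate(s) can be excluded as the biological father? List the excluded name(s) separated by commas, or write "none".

Bilal, Lorenzo

A candidate is excluded only if no genotype consistent with his phenotype could produce a type B, Rh-negative child with a type A, Rh-negative mother.
Bilal (type O, Rh+): no genotype consistent with that phenotype can produce a type-B Rh- child with a type-A mother.
Lorenzo (type A, Rh+): no genotype consistent with that phenotype can produce a type-B Rh- child with a type-A mother.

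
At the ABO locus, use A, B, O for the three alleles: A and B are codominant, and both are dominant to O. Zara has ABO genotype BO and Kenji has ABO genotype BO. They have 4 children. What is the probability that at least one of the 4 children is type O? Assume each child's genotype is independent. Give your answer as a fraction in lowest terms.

175/256

ABO cross BO × BO → 1/4 O, 3/4 B.
So P(type O) = 1/4 per child.
P(none) = (3/4)^4 = 81/256; P(at least one) = 1 − 81/256 = 175/256.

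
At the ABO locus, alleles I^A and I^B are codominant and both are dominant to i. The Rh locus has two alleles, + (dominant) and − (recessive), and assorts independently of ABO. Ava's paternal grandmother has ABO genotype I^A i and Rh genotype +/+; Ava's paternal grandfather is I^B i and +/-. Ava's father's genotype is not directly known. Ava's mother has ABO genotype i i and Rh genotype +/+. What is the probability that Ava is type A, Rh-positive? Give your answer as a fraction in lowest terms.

Ava's father's ABO genotype from I^A i × I^B i: 1/4 I^A I^B, 1/4 I^A i, 1/4 I^B i, 1/4 i i.
Crossing each possibility with the mother i i and summing P(type A): 1/4·1/2 + 1/4·1/2 + 1/4·0 + 1/4·0 = 1/4.
Similarly for Rh via the father's Rh distribution: P(Rh+) = 1.
Independent loci: 1/4 × 1 = 1/4.

1/4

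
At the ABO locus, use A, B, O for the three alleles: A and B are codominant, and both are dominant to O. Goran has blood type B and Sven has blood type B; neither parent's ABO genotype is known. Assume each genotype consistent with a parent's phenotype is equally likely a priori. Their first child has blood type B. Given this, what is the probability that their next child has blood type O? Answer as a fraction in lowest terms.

Possible genotypes: Goran ∈ {BB, BO}; Sven ∈ {BB, BO}.
Weight each parental genotype pair by prior × P(type-B child):
  BB × BB: posterior weight 4/15; P(next child type O) = 0.
  BB × BO: posterior weight 4/15; P(next child type O) = 0.
  BO × BB: posterior weight 4/15; P(next child type O) = 0.
  BO × BO: posterior weight 1/5; P(next child type O) = 1/4.
Weighted sum = 1/20.

1/20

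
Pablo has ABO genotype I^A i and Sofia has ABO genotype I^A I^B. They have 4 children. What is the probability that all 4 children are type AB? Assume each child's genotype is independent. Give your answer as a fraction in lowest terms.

1/256

ABO cross I^A i × I^A I^B → 1/2 A, 1/4 B, 1/4 AB.
So P(type AB) = 1/4 per child.
All 4 independent: (1/4)^4 = 1/256.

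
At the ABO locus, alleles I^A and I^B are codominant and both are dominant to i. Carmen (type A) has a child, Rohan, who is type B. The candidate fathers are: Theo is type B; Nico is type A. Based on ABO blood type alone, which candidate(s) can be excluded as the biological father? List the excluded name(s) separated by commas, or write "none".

A candidate is excluded only if no genotype consistent with his phenotype could produce a type B child with a type A mother.
Nico (type A): no genotype consistent with that phenotype can produce a type-B child with a type-A mother.

Nico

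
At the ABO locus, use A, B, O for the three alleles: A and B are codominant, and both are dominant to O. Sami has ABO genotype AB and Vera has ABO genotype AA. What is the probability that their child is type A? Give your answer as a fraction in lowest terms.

1/2

ABO cross AB × AA → offspring phenotypes: 1/2 A, 1/2 AB.
So P(type A) = 1/2.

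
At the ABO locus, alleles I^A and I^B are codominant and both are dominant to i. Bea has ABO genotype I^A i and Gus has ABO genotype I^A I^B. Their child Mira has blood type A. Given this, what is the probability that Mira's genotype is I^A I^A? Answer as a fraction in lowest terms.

1/2

Cross I^A i × I^A I^B → 1/4 I^A I^A, 1/4 I^A I^B, 1/4 I^A i, 1/4 I^B i.
Type-A genotypes among offspring: I^A I^A (1/4), I^A i (1/4); total 1/2.
P(I^A I^A | type A) = (1/4) / (1/2) = 1/2.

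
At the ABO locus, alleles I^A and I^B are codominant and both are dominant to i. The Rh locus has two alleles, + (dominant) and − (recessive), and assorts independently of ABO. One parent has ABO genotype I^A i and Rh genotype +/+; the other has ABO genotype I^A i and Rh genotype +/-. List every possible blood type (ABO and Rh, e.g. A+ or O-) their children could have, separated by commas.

Gametes from I^A i × I^A i give offspring ABO genotypes I^A I^A, I^A i, i i, i.e. phenotypes O, A.
Rh cross +/+ × +/- → phenotypes Rh+.
Combining independently: O+, A+.

O+, A+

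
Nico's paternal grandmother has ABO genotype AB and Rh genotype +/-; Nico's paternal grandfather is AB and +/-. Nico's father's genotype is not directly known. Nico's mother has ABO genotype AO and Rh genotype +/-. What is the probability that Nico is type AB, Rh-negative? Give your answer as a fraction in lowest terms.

1/16

Nico's father's ABO genotype from AB × AB: 1/4 AA, 1/2 AB, 1/4 BB.
Crossing each possibility with the mother AO and summing P(type AB): 1/4·0 + 1/2·1/4 + 1/4·1/2 = 1/4.
Similarly for Rh via the father's Rh distribution: P(Rh-) = 1/4.
Independent loci: 1/4 × 1/4 = 1/16.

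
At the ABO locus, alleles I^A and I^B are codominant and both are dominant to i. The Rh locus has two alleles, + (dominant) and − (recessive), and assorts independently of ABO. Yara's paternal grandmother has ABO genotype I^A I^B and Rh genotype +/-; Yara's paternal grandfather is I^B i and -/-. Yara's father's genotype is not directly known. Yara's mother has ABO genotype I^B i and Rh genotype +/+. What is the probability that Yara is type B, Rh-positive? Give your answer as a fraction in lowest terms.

5/8

Yara's father's ABO genotype from I^A I^B × I^B i: 1/4 I^A I^B, 1/4 I^A i, 1/4 I^B I^B, 1/4 I^B i.
Crossing each possibility with the mother I^B i and summing P(type B): 1/4·1/2 + 1/4·1/4 + 1/4·1 + 1/4·3/4 = 5/8.
Similarly for Rh via the father's Rh distribution: P(Rh+) = 1.
Independent loci: 5/8 × 1 = 5/8.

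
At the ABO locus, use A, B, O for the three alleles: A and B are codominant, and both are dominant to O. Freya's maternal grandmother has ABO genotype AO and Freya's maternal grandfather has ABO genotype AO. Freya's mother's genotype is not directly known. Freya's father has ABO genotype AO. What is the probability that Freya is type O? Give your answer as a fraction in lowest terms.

Freya's mother's ABO genotype from AO × AO: 1/4 AA, 1/2 AO, 1/4 OO.
Crossing each possibility with the father AO and summing P(type O): 1/4·0 + 1/2·1/4 + 1/4·1/2 = 1/4.

1/4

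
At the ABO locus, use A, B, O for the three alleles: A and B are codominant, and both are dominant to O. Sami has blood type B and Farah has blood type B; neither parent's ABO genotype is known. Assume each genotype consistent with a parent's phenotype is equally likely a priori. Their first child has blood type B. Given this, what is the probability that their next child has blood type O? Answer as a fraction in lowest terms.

1/20

Possible genotypes: Sami ∈ {BB, BO}; Farah ∈ {BB, BO}.
Weight each parental genotype pair by prior × P(type-B child):
  BB × BB: posterior weight 4/15; P(next child type O) = 0.
  BB × BO: posterior weight 4/15; P(next child type O) = 0.
  BO × BB: posterior weight 4/15; P(next child type O) = 0.
  BO × BO: posterior weight 1/5; P(next child type O) = 1/4.
Weighted sum = 1/20.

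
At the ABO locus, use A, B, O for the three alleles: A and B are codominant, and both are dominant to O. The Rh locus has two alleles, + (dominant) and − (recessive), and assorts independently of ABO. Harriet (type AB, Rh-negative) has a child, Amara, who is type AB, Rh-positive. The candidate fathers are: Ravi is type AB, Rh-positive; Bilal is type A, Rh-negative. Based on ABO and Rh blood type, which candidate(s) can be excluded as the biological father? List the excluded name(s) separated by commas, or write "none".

Bilal

A candidate is excluded only if no genotype consistent with his phenotype could produce a type AB, Rh-positive child with a type AB, Rh-negative mother.
Bilal (type A, Rh-): no genotype consistent with that phenotype can produce a type-AB Rh+ child with a type-AB mother.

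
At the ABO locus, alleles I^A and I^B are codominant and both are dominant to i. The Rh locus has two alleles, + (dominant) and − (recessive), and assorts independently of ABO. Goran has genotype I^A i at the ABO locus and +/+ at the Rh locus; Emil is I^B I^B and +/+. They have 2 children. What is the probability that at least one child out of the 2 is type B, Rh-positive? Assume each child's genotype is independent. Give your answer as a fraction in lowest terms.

ABO cross I^A i × I^B I^B → 1/2 B, 1/2 AB.
Rh cross +/+ × +/+ → 1 Rh+; so P(type B, Rh-positive) = 1/2 × 1 = 1/2 per child.
P(none) = (1/2)^2 = 1/4; P(at least one) = 1 − 1/4 = 3/4.

3/4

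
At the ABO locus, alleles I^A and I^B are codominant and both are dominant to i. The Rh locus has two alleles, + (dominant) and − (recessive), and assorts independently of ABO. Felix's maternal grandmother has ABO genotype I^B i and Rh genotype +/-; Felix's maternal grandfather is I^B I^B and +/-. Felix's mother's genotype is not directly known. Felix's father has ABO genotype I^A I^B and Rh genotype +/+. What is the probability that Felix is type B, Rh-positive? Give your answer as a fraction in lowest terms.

Felix's mother's ABO genotype from I^B i × I^B I^B: 1/2 I^B I^B, 1/2 I^B i.
Crossing each possibility with the father I^A I^B and summing P(type B): 1/2·1/2 + 1/2·1/2 = 1/2.
Similarly for Rh via the mother's Rh distribution: P(Rh+) = 1.
Independent loci: 1/2 × 1 = 1/2.

1/2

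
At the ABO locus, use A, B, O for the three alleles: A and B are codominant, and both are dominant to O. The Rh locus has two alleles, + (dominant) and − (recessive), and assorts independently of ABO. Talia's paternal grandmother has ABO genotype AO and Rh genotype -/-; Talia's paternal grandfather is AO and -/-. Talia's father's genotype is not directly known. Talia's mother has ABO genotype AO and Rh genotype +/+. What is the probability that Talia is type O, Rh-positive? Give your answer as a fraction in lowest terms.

1/4

Talia's father's ABO genotype from AO × AO: 1/4 AA, 1/2 AO, 1/4 OO.
Crossing each possibility with the mother AO and summing P(type O): 1/4·0 + 1/2·1/4 + 1/4·1/2 = 1/4.
Similarly for Rh via the father's Rh distribution: P(Rh+) = 1.
Independent loci: 1/4 × 1 = 1/4.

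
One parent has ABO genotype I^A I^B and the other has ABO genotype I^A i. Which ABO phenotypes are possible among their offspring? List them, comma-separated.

A, B, AB

Gametes from I^A I^B × I^A i give offspring ABO genotypes I^A I^A, I^A I^B, I^A i, I^B i, i.e. phenotypes A, B, AB.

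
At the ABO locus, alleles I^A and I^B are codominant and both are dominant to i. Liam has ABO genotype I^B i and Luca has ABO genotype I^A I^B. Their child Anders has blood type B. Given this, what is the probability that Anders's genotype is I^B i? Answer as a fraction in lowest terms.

1/2

Cross I^B i × I^A I^B → 1/4 I^A I^B, 1/4 I^A i, 1/4 I^B I^B, 1/4 I^B i.
Type-B genotypes among offspring: I^B I^B (1/4), I^B i (1/4); total 1/2.
P(I^B i | type B) = (1/4) / (1/2) = 1/2.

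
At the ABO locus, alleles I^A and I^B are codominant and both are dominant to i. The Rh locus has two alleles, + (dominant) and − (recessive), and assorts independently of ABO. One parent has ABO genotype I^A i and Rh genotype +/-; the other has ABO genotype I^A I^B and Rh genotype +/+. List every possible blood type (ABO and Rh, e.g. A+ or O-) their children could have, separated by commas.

Gametes from I^A i × I^A I^B give offspring ABO genotypes I^A I^A, I^A I^B, I^A i, I^B i, i.e. phenotypes A, B, AB.
Rh cross +/- × +/+ → phenotypes Rh+.
Combining independently: A+, B+, AB+.

A+, B+, AB+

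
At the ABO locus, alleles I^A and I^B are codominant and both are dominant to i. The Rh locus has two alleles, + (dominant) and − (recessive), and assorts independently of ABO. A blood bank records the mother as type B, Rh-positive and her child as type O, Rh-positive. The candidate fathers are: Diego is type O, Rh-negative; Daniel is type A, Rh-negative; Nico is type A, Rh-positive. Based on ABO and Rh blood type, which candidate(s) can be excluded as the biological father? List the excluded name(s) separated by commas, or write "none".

none

A candidate is excluded only if no genotype consistent with his phenotype could produce a type O, Rh-positive child with a type B, Rh-positive mother.
Every candidate has at least one consistent genotype combination, so none can be excluded.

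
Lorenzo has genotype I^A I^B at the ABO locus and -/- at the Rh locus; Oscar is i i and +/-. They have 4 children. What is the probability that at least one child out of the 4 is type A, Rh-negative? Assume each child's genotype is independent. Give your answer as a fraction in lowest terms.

ABO cross I^A I^B × i i → 1/2 A, 1/2 B.
Rh cross -/- × +/- → 1/2 Rh+, 1/2 Rh-; so P(type A, Rh-negative) = 1/2 × 1/2 = 1/4 per child.
P(none) = (3/4)^4 = 81/256; P(at least one) = 1 − 81/256 = 175/256.

175/256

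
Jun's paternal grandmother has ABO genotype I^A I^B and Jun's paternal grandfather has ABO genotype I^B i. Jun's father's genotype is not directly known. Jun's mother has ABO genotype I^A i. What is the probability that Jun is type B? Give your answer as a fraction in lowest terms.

Jun's father's ABO genotype from I^A I^B × I^B i: 1/4 I^A I^B, 1/4 I^A i, 1/4 I^B I^B, 1/4 I^B i.
Crossing each possibility with the mother I^A i and summing P(type B): 1/4·1/4 + 1/4·0 + 1/4·1/2 + 1/4·1/4 = 1/4.

1/4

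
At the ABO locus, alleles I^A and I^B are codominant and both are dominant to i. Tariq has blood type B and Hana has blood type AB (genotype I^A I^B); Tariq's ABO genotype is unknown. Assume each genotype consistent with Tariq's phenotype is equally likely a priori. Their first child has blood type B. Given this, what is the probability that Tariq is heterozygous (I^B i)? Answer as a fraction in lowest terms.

Possible genotypes: Tariq ∈ {I^B I^B, I^B i}; Hana ∈ {I^A I^B}.
Weight each parental genotype pair by prior × P(type-B child):
  I^B I^B × I^A I^B: posterior weight 1/2.
  I^B i × I^A I^B: posterior weight 1/2.
Sum the posterior weight over pairs where Tariq is I^B i: 1/2.

1/2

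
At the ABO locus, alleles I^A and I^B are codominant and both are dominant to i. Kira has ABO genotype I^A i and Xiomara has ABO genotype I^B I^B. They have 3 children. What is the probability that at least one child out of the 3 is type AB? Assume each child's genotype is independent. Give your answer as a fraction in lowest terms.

ABO cross I^A i × I^B I^B → 1/2 B, 1/2 AB.
So P(type AB) = 1/2 per child.
P(none) = (1/2)^3 = 1/8; P(at least one) = 1 − 1/8 = 7/8.

7/8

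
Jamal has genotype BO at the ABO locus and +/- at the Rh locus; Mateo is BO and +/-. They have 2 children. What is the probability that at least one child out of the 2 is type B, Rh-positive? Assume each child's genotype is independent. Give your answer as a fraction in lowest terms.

207/256

ABO cross BO × BO → 1/4 O, 3/4 B.
Rh cross +/- × +/- → 3/4 Rh+, 1/4 Rh-; so P(type B, Rh-positive) = 3/4 × 3/4 = 9/16 per child.
P(none) = (7/16)^2 = 49/256; P(at least one) = 1 − 49/256 = 207/256.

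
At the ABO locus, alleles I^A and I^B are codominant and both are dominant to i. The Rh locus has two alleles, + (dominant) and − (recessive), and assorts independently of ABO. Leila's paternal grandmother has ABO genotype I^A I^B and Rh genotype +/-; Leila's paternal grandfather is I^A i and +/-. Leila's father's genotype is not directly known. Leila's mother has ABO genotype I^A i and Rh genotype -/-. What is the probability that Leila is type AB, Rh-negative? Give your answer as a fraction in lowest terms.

Leila's father's ABO genotype from I^A I^B × I^A i: 1/4 I^A I^A, 1/4 I^A I^B, 1/4 I^A i, 1/4 I^B i.
Crossing each possibility with the mother I^A i and summing P(type AB): 1/4·0 + 1/4·1/4 + 1/4·0 + 1/4·1/4 = 1/8.
Similarly for Rh via the father's Rh distribution: P(Rh-) = 1/2.
Independent loci: 1/8 × 1/2 = 1/16.

1/16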